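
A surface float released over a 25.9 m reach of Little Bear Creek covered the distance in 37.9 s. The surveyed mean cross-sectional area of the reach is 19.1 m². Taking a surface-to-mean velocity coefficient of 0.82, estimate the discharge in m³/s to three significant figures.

10.7 m³/s

v_surface = L / t̄ = 25.9 / 37.9 = 0.6834 m/s
v_mean = 0.82 × 0.6834 = 0.5604 m/s
Q = A × v_mean = 19.1 × 0.5604 = 10.70 m³/s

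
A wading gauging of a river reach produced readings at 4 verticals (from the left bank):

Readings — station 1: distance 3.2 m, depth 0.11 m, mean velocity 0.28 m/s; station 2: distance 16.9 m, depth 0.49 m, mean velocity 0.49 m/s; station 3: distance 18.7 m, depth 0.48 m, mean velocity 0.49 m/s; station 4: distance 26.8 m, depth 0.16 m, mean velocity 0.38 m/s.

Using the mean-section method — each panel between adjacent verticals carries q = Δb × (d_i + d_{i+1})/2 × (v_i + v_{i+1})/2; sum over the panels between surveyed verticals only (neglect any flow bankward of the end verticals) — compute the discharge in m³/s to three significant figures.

Panel 1-2: Δb = 13.7 m, d̄ = (0.11+0.49)/2 = 0.3, v̄ = (0.28+0.49)/2 = 0.385 → q = 13.7×0.3×0.385 = 1.582 m³/s
Panel 2-3: Δb = 1.8 m, d̄ = (0.49+0.48)/2 = 0.485, v̄ = (0.49+0.49)/2 = 0.49 → q = 1.8×0.485×0.49 = 0.4278 m³/s
Panel 3-4: Δb = 8.1 m, d̄ = (0.48+0.16)/2 = 0.32, v̄ = (0.49+0.38)/2 = 0.435 → q = 8.1×0.32×0.435 = 1.128 m³/s
Q = Σ q = 3.138 m³/s

3.14 m³/s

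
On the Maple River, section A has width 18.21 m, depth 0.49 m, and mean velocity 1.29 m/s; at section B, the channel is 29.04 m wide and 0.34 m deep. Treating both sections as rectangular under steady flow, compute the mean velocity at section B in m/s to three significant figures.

1.17 m/s

Q = A₁V₁ = (18.21×0.49) × 1.29 = 11.51 m³/s
A₂ = 29.04 × 0.34 = 9.874 m²
V₂ = Q/A₂ = 11.51/9.874 = 1.166 m/s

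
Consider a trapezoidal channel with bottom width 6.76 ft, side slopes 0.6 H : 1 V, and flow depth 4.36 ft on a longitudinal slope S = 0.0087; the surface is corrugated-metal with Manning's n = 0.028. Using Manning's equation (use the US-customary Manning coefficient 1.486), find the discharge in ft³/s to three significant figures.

364 ft³/s

A = (b + z·y)·y = (6.76 + 0.6×4.36)×4.36 = 40.88 ft²
P = b + 2y√(1+z²) = 6.76 + 2×4.36×√(1+0.6²) = 16.93 ft
R = A/P = 40.88/16.93 = 2.415 ft
Q = (1.486/n)·A·R^(2/3)·S^(1/2) = (1.486/0.028) × 40.88 × 2.415^(2/3) × 0.0087^(1/2) = 364.2 ft³/s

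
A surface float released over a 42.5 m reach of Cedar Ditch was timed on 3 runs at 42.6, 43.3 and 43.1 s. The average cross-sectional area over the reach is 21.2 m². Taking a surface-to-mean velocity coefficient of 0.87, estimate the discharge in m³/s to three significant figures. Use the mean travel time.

18.2 m³/s

t̄ = (42.6 + 43.3 + 43.1) / 3 = 43 s
v_surface = L / t̄ = 42.5 / 43 = 0.9884 m/s
v_mean = 0.87 × 0.9884 = 0.8599 m/s
Q = A × v_mean = 21.2 × 0.8599 = 18.23 m³/s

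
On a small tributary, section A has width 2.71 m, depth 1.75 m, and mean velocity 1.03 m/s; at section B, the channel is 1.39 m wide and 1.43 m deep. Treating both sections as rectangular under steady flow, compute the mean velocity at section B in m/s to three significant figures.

Q = A₁V₁ = (2.71×1.75) × 1.03 = 4.885 m³/s
A₂ = 1.39 × 1.43 = 1.988 m²
V₂ = Q/A₂ = 4.885/1.988 = 2.458 m/s

2.46 m/s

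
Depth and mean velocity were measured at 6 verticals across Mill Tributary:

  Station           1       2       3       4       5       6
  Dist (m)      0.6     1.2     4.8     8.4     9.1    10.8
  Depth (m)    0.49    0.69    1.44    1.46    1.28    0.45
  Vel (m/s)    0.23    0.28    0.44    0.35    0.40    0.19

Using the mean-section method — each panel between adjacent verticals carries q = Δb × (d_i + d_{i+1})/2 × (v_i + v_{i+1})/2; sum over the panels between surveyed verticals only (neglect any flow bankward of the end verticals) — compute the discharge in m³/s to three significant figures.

Panel 1-2: Δb = 0.6 m, d̄ = (0.49+0.69)/2 = 0.59, v̄ = (0.23+0.28)/2 = 0.255 → q = 0.6×0.59×0.255 = 0.09027 m³/s
Panel 2-3: Δb = 3.6 m, d̄ = (0.69+1.44)/2 = 1.065, v̄ = (0.28+0.44)/2 = 0.36 → q = 3.6×1.065×0.36 = 1.380 m³/s
Panel 3-4: Δb = 3.6 m, d̄ = (1.44+1.46)/2 = 1.45, v̄ = (0.44+0.35)/2 = 0.395 → q = 3.6×1.45×0.395 = 2.062 m³/s
Panel 4-5: Δb = 0.7 m, d̄ = (1.46+1.28)/2 = 1.37, v̄ = (0.35+0.40)/2 = 0.375 → q = 0.7×1.37×0.375 = 0.3596 m³/s
Panel 5-6: Δb = 1.7 m, d̄ = (1.28+0.45)/2 = 0.865, v̄ = (0.40+0.19)/2 = 0.295 → q = 1.7×0.865×0.295 = 0.4338 m³/s
Q = Σ q = 4.326 m³/s

4.33 m³/s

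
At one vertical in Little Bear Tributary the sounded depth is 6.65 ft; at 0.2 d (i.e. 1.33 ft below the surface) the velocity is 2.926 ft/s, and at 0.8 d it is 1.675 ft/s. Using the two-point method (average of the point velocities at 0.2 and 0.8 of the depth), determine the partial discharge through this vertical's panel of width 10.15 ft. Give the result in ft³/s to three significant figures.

155 ft³/s

v̄ = (2.926 + 1.675) / 2 = 2.301 ft/s
q = v̄ × d × w = 2.301 × 6.65 × 10.15 = 155.3 ft³/s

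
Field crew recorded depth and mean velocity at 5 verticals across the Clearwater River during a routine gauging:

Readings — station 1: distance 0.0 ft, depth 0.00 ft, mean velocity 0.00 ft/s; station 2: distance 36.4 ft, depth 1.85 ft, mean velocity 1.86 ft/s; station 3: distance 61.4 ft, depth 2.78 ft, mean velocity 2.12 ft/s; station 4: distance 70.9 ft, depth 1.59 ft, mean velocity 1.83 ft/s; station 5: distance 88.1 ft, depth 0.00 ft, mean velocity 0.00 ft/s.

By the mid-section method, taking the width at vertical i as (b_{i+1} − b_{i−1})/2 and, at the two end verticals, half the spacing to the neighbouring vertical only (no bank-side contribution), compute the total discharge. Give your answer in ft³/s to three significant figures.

246 ft³/s

w_2 = (61.4 − 0.0)/2 = 30.7 ft; q_2 = 1.86 × 1.85 × 30.7 = 105.6 ft³/s
w_3 = (70.9 − 36.4)/2 = 17.25 ft; q_3 = 2.12 × 2.78 × 17.25 = 101.7 ft³/s
w_4 = (88.1 − 61.4)/2 = 13.35 ft; q_4 = 1.83 × 1.59 × 13.35 = 38.84 ft³/s
Stations 1, 5 contribute zero (depth or velocity is 0).
Q = Σ qᵢ = 246.1 ft³/s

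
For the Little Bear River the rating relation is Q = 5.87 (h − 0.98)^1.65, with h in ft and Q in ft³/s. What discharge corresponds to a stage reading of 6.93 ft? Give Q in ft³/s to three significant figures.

Q = 5.87 × (6.93 − 0.98)^1.65 = 5.87 × 5.95^1.65 = 111.3 ft³/s

111 ft³/s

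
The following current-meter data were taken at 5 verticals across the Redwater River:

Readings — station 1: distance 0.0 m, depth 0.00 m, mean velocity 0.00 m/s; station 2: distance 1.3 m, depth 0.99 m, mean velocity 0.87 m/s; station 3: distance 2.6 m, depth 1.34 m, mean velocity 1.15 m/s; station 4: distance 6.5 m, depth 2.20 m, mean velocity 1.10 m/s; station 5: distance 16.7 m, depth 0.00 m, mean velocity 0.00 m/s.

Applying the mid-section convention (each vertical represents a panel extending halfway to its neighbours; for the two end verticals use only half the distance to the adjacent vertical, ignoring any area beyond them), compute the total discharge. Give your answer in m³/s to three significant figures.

22.2 m³/s

w_2 = (2.6 − 0.0)/2 = 1.3 m; q_2 = 0.87 × 0.99 × 1.3 = 1.120 m³/s
w_3 = (6.5 − 1.3)/2 = 2.6 m; q_3 = 1.15 × 1.34 × 2.6 = 4.007 m³/s
w_4 = (16.7 − 2.6)/2 = 7.05 m; q_4 = 1.10 × 2.20 × 7.05 = 17.06 m³/s
Stations 1, 5 contribute zero (depth or velocity is 0).
Q = Σ qᵢ = 22.19 m³/s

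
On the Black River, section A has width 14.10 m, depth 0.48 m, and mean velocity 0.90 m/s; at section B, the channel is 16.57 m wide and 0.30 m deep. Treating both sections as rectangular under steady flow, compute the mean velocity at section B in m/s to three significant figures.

Q = A₁V₁ = (14.10×0.48) × 0.90 = 6.091 m³/s
A₂ = 16.57 × 0.30 = 4.971 m²
V₂ = Q/A₂ = 6.091/4.971 = 1.225 m/s

1.23 m/s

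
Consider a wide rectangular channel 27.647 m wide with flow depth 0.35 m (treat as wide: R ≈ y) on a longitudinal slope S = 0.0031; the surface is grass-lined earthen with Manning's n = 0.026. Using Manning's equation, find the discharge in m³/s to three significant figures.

10.3 m³/s

A = b·y = 27.647 × 0.35 = 9.676 m²
Wide channel: R ≈ y = 0.35 m
Q = (1/n)·A·R^(2/3)·S^(1/2) = (1/0.026) × 9.676 × 0.3500^(2/3) × 0.0031^(1/2) = 10.29 m³/s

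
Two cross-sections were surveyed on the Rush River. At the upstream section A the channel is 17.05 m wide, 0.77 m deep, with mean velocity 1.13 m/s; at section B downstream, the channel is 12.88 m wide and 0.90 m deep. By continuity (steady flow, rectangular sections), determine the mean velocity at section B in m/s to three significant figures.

Q = A₁V₁ = (17.05×0.77) × 1.13 = 14.84 m³/s
A₂ = 12.88 × 0.90 = 11.59 m²
V₂ = Q/A₂ = 14.84/11.59 = 1.280 m/s

1.28 m/s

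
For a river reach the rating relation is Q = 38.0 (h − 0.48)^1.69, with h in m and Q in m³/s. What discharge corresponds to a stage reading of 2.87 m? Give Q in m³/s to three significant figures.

Q = 38.0 × (2.87 − 0.48)^1.69 = 38.0 × 2.39^1.69 = 165.7 m³/s

166 m³/s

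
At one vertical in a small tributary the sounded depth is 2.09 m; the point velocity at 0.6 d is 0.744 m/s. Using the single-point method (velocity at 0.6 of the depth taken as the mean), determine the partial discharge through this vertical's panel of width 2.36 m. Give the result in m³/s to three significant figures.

3.67 m³/s

v̄ = v₀.₆ = 0.744 m/s
q = v̄ × d × w = 0.7440 × 2.09 × 2.36 = 3.670 m³/s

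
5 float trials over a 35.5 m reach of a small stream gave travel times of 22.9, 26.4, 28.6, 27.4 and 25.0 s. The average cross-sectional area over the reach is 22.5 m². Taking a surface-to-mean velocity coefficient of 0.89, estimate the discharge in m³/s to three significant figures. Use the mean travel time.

t̄ = (22.9 + 26.4 + 28.6 + 27.4 + 25.0) / 5 = 26.06 s
v_surface = L / t̄ = 35.5 / 26.06 = 1.362 m/s
v_mean = 0.89 × 1.362 = 1.212 m/s
Q = A × v_mean = 22.5 × 1.212 = 27.28 m³/s

27.3 m³/s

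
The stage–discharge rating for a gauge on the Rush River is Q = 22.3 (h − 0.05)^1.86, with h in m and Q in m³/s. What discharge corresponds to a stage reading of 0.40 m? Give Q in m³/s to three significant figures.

3.16 m³/s

Q = 22.3 × (0.40 − 0.05)^1.86 = 22.3 × 0.35^1.86 = 3.164 m³/s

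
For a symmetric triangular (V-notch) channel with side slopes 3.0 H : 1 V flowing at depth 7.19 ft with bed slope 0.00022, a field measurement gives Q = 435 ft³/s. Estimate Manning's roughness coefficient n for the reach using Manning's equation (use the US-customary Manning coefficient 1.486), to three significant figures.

A = z·y² = 3.0×7.19² = 155.1 ft²
P = 2y√(1+z²) = 2×7.19×√(1+3.0²) = 45.47 ft
R = A/P = 155.1/45.47 = 3.411 ft
n = (1.486/Q)·A·R^(2/3)·S^(1/2) = (1.486/435) × 155.1 × 2.266 × 0.01483 = 0.01780

0.0178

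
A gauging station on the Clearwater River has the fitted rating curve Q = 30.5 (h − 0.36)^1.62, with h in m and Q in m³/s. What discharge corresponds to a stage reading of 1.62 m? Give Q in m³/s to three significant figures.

44.4 m³/s

Q = 30.5 × (1.62 − 0.36)^1.62 = 30.5 × 1.26^1.62 = 44.35 m³/s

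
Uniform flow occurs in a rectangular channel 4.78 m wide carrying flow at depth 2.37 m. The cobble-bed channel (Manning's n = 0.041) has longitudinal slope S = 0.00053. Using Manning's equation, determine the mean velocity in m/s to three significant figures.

A = b·y = 4.78 × 2.37 = 11.33 m²
P = b + 2y = 4.78 + 2×2.37 = 9.520 m
R = A/P = 11.33/9.520 = 1.190 m
Q = (1/n)·A·R^(2/3)·S^(1/2) = (1/0.041) × 11.33 × 1.190^(2/3) × 0.00053^(1/2) = 7.143 m³/s
V = Q/A = 7.143/11.33 = 0.6305 m/s

0.631 m/s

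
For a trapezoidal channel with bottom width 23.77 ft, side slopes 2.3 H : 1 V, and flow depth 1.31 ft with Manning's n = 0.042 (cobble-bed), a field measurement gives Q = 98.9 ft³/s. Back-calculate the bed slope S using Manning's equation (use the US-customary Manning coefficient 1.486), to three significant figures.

A = (b + z·y)·y = (23.77 + 2.3×1.31)×1.31 = 35.09 ft²
P = b + 2y√(1+z²) = 23.77 + 2×1.31×√(1+2.3²) = 30.34 ft
R = A/P = 35.09/30.34 = 1.156 ft
S = (Q·n / (1.486·A·R^(2/3)))² = (98.9×0.042 / (1.486×35.09×1.102))² = 0.005229

0.00523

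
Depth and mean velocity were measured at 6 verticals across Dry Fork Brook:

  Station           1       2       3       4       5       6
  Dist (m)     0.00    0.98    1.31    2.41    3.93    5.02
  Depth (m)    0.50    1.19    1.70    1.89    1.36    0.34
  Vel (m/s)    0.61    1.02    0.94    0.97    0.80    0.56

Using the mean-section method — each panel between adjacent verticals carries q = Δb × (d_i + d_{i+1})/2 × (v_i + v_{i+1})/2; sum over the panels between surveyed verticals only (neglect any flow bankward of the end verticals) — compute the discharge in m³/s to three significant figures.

Panel 1-2: Δb = 0.98 m, d̄ = (0.50+1.19)/2 = 0.845, v̄ = (0.61+1.02)/2 = 0.815 → q = 0.98×0.845×0.815 = 0.6749 m³/s
Panel 2-3: Δb = 0.33 m, d̄ = (1.19+1.70)/2 = 1.445, v̄ = (1.02+0.94)/2 = 0.98 → q = 0.33×1.445×0.98 = 0.4673 m³/s
Panel 3-4: Δb = 1.1 m, d̄ = (1.70+1.89)/2 = 1.795, v̄ = (0.94+0.97)/2 = 0.955 → q = 1.1×1.795×0.955 = 1.886 m³/s
Panel 4-5: Δb = 1.52 m, d̄ = (1.89+1.36)/2 = 1.625, v̄ = (0.97+0.80)/2 = 0.885 → q = 1.52×1.625×0.885 = 2.186 m³/s
Panel 5-6: Δb = 1.09 m, d̄ = (1.36+0.34)/2 = 0.85, v̄ = (0.80+0.56)/2 = 0.68 → q = 1.09×0.85×0.68 = 0.6300 m³/s
Q = Σ q = 5.844 m³/s

5.84 m³/s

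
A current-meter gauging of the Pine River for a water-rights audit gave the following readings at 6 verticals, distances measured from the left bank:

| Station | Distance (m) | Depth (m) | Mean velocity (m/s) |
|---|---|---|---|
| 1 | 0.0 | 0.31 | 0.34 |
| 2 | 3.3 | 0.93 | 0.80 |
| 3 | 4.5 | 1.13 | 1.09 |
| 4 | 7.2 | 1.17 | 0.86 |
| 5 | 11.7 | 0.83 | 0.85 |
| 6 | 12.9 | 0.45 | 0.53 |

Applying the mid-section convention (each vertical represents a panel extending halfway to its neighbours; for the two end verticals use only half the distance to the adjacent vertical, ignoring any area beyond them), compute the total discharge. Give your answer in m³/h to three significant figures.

36100 m³/h

w_1 = (3.3 − 0.0)/2 = 1.65 m; q_1 = 0.34 × 0.31 × 1.65 = 0.1739 m³/s
w_2 = (4.5 − 0.0)/2 = 2.25 m; q_2 = 0.80 × 0.93 × 2.25 = 1.674 m³/s
w_3 = (7.2 − 3.3)/2 = 1.95 m; q_3 = 1.09 × 1.13 × 1.95 = 2.402 m³/s
w_4 = (11.7 − 4.5)/2 = 3.6 m; q_4 = 0.86 × 1.17 × 3.6 = 3.622 m³/s
w_5 = (12.9 − 7.2)/2 = 2.85 m; q_5 = 0.85 × 0.83 × 2.85 = 2.011 m³/s
w_6 = (12.9 − 11.7)/2 = 0.6 m; q_6 = 0.53 × 0.45 × 0.6 = 0.1431 m³/s
Q = Σ qᵢ = 10.03 m³/s
= 10.03 × 3600 = 36090 m³/h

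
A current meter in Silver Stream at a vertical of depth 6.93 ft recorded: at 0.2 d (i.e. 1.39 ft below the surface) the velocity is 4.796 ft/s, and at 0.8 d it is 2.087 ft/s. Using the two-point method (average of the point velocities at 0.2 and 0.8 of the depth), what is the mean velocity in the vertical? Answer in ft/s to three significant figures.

3.44 ft/s

v̄ = (4.796 + 2.087) / 2 = 3.442 ft/s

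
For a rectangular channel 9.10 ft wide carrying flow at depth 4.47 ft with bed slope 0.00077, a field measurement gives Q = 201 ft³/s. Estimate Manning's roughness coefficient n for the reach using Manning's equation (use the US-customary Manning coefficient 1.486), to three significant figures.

A = b·y = 9.10 × 4.47 = 40.68 ft²
P = b + 2y = 9.10 + 2×4.47 = 18.04 ft
R = A/P = 40.68/18.04 = 2.255 ft
n = (1.486/Q)·A·R^(2/3)·S^(1/2) = (1.486/201) × 40.68 × 1.720 × 0.02775 = 0.01435

0.0143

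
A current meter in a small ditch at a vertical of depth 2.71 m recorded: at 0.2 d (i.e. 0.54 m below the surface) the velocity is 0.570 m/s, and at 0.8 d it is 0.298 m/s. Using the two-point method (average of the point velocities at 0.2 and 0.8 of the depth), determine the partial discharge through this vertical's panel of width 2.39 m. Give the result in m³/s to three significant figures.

2.81 m³/s

v̄ = (0.570 + 0.298) / 2 = 0.4340 m/s
q = v̄ × d × w = 0.4340 × 2.71 × 2.39 = 2.811 m³/s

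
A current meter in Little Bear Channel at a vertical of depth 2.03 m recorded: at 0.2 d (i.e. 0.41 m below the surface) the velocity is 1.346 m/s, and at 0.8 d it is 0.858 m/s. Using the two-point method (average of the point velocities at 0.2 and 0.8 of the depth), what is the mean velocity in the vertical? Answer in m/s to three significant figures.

1.10 m/s

v̄ = (1.346 + 0.858) / 2 = 1.102 m/s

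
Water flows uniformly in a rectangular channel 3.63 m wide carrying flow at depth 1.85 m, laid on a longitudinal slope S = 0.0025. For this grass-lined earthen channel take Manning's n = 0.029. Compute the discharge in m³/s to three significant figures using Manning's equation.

A = b·y = 3.63 × 1.85 = 6.716 m²
P = b + 2y = 3.63 + 2×1.85 = 7.330 m
R = A/P = 6.716/7.330 = 0.9162 m
Q = (1/n)·A·R^(2/3)·S^(1/2) = (1/0.029) × 6.716 × 0.9162^(2/3) × 0.0025^(1/2) = 10.92 m³/s

10.9 m³/s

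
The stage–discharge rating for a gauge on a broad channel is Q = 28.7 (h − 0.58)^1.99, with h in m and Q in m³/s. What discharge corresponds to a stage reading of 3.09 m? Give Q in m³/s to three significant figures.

179 m³/s

Q = 28.7 × (3.09 − 0.58)^1.99 = 28.7 × 2.51^1.99 = 179.2 m³/s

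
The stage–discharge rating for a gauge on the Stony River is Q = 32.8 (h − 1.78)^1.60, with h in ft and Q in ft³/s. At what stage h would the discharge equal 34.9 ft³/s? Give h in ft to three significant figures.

2.82 ft

h − h₀ = (Q/C)^(1/b) = (34.9/32.8)^(1/1.60) = 1.040 ft
h = 1.78 + 1.040 = 2.820 ft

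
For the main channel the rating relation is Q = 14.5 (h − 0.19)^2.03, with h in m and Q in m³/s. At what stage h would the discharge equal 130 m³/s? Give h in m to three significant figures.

3.14 m

h − h₀ = (Q/C)^(1/b) = (130/14.5)^(1/2.03) = 2.946 m
h = 0.19 + 2.946 = 3.136 m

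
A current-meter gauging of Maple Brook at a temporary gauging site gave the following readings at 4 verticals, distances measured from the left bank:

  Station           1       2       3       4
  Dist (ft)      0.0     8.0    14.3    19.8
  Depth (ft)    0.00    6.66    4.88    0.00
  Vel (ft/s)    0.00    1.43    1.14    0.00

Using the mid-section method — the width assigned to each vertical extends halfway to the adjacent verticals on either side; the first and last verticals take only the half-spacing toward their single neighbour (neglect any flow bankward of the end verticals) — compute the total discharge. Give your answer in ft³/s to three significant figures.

w_2 = (14.3 − 0.0)/2 = 7.15 ft; q_2 = 1.43 × 6.66 × 7.15 = 68.10 ft³/s
w_3 = (19.8 − 8.0)/2 = 5.9 ft; q_3 = 1.14 × 4.88 × 5.9 = 32.82 ft³/s
Stations 1, 4 contribute zero (depth or velocity is 0).
Q = Σ qᵢ = 100.9 ft³/s

101 ft³/s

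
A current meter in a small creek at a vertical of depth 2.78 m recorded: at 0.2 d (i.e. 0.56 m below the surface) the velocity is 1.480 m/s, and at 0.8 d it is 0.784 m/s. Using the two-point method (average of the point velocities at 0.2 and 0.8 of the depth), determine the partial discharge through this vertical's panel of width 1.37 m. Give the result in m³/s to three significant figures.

v̄ = (1.480 + 0.784) / 2 = 1.132 m/s
q = v̄ × d × w = 1.132 × 2.78 × 1.37 = 4.311 m³/s

4.31 m³/s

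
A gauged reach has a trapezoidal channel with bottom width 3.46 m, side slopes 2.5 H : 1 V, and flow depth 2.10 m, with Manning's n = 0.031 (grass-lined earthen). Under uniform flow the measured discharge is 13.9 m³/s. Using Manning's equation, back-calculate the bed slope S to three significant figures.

A = (b + z·y)·y = (3.46 + 2.5×2.10)×2.10 = 18.29 m²
P = b + 2y√(1+z²) = 3.46 + 2×2.10×√(1+2.5²) = 14.77 m
R = A/P = 18.29/14.77 = 1.238 m
S = (Q·n / (1·A·R^(2/3)))² = (13.9×0.031 / (1×18.29×1.153))² = 0.0004173

0.000417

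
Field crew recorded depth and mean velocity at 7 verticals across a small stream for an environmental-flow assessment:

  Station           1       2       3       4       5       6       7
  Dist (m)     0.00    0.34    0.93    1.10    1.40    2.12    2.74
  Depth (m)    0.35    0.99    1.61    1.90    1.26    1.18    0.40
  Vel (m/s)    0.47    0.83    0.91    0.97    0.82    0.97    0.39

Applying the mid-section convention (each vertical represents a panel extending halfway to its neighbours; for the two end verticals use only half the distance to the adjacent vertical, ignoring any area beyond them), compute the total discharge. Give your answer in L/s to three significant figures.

w_1 = (0.34 − 0.00)/2 = 0.17 m; q_1 = 0.47 × 0.35 × 0.17 = 0.02797 m³/s
w_2 = (0.93 − 0.00)/2 = 0.465 m; q_2 = 0.83 × 0.99 × 0.465 = 0.3821 m³/s
w_3 = (1.10 − 0.34)/2 = 0.38 m; q_3 = 0.91 × 1.61 × 0.38 = 0.5567 m³/s
w_4 = (1.40 − 0.93)/2 = 0.235 m; q_4 = 0.97 × 1.90 × 0.235 = 0.4331 m³/s
w_5 = (2.12 − 1.10)/2 = 0.51 m; q_5 = 0.82 × 1.26 × 0.51 = 0.5269 m³/s
w_6 = (2.74 − 1.40)/2 = 0.67 m; q_6 = 0.97 × 1.18 × 0.67 = 0.7669 m³/s
w_7 = (2.74 − 2.12)/2 = 0.31 m; q_7 = 0.39 × 0.40 × 0.31 = 0.04836 m³/s
Q = Σ qᵢ = 2.742 m³/s
= 2.742 × 1000 = 2742 L/s

2740 L/s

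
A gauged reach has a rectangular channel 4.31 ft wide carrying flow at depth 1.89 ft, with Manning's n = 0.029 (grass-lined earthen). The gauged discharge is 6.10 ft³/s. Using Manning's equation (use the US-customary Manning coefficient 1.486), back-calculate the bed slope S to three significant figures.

A = b·y = 4.31 × 1.89 = 8.146 ft²
P = b + 2y = 4.31 + 2×1.89 = 8.090 ft
R = A/P = 8.146/8.090 = 1.007 ft
S = (Q·n / (1.486·A·R^(2/3)))² = (6.10×0.029 / (1.486×8.146×1.005))² = 0.0002116

0.000212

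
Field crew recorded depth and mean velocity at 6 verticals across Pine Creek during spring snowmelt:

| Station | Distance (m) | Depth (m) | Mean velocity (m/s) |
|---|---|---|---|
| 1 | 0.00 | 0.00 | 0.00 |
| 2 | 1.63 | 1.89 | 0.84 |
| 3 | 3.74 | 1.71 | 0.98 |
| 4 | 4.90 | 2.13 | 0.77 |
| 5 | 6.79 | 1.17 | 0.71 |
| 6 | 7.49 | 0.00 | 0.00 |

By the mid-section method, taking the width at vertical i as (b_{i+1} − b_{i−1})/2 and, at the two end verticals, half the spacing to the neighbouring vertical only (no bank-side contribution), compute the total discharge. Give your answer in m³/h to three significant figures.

w_2 = (3.74 − 0.00)/2 = 1.87 m; q_2 = 0.84 × 1.89 × 1.87 = 2.969 m³/s
w_3 = (4.90 − 1.63)/2 = 1.635 m; q_3 = 0.98 × 1.71 × 1.635 = 2.740 m³/s
w_4 = (6.79 − 3.74)/2 = 1.525 m; q_4 = 0.77 × 2.13 × 1.525 = 2.501 m³/s
w_5 = (7.49 − 4.90)/2 = 1.295 m; q_5 = 0.71 × 1.17 × 1.295 = 1.076 m³/s
Stations 1, 6 contribute zero (depth or velocity is 0).
Q = Σ qᵢ = 9.286 m³/s
= 9.286 × 3600 = 33430 m³/h

33400 m³/h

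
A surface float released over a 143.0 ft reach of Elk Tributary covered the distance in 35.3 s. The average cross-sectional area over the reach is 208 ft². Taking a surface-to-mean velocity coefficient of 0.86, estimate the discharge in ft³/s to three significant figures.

v_surface = L / t̄ = 143.0 / 35.3 = 4.051 ft/s
v_mean = 0.86 × 4.051 = 3.484 ft/s
Q = A × v_mean = 208 × 3.484 = 724.6 ft³/s

725 ft³/s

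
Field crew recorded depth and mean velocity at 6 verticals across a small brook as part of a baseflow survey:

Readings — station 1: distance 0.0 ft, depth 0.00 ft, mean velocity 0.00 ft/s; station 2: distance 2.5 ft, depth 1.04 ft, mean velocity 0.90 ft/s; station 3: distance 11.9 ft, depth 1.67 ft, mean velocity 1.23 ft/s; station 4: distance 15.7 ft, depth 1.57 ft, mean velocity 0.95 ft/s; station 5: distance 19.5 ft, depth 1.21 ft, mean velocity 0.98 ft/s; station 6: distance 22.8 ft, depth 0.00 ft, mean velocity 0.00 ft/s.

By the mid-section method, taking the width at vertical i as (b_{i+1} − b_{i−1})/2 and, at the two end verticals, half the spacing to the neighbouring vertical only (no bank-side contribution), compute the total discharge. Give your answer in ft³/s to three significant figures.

w_2 = (11.9 − 0.0)/2 = 5.95 ft; q_2 = 0.90 × 1.04 × 5.95 = 5.569 ft³/s
w_3 = (15.7 − 2.5)/2 = 6.6 ft; q_3 = 1.23 × 1.67 × 6.6 = 13.56 ft³/s
w_4 = (19.5 − 11.9)/2 = 3.8 ft; q_4 = 0.95 × 1.57 × 3.8 = 5.668 ft³/s
w_5 = (22.8 − 15.7)/2 = 3.55 ft; q_5 = 0.98 × 1.21 × 3.55 = 4.210 ft³/s
Stations 1, 6 contribute zero (depth or velocity is 0).
Q = Σ qᵢ = 29.00 ft³/s

29.0 ft³/s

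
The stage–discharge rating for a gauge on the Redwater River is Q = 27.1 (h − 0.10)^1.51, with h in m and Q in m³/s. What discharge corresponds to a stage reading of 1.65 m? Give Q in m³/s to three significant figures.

52.5 m³/s

Q = 27.1 × (1.65 − 0.10)^1.51 = 27.1 × 1.55^1.51 = 52.53 m³/s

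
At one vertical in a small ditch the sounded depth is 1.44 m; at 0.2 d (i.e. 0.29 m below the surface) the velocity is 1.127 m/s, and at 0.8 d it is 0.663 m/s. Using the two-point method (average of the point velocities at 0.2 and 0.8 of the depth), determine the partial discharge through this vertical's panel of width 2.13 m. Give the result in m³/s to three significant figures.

2.75 m³/s

v̄ = (1.127 + 0.663) / 2 = 0.8950 m/s
q = v̄ × d × w = 0.8950 × 1.44 × 2.13 = 2.745 m³/s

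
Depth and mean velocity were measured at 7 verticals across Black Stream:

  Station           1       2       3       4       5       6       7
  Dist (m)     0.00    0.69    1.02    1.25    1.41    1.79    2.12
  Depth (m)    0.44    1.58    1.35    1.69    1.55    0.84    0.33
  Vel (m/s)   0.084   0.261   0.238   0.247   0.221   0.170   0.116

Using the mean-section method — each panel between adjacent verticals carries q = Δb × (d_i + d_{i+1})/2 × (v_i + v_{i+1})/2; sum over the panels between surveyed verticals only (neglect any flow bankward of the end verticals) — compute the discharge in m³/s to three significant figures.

Panel 1-2: Δb = 0.69 m, d̄ = (0.44+1.58)/2 = 1.01, v̄ = (0.084+0.261)/2 = 0.1725 → q = 0.69×1.01×0.1725 = 0.1202 m³/s
Panel 2-3: Δb = 0.33 m, d̄ = (1.58+1.35)/2 = 1.465, v̄ = (0.261+0.238)/2 = 0.2495 → q = 0.33×1.465×0.2495 = 0.1206 m³/s
Panel 3-4: Δb = 0.23 m, d̄ = (1.35+1.69)/2 = 1.52, v̄ = (0.238+0.247)/2 = 0.2425 → q = 0.23×1.52×0.2425 = 0.08478 m³/s
Panel 4-5: Δb = 0.16 m, d̄ = (1.69+1.55)/2 = 1.62, v̄ = (0.247+0.221)/2 = 0.234 → q = 0.16×1.62×0.234 = 0.06065 m³/s
Panel 5-6: Δb = 0.38 m, d̄ = (1.55+0.84)/2 = 1.195, v̄ = (0.221+0.170)/2 = 0.1955 → q = 0.38×1.195×0.1955 = 0.08878 m³/s
Panel 6-7: Δb = 0.33 m, d̄ = (0.84+0.33)/2 = 0.585, v̄ = (0.170+0.116)/2 = 0.143 → q = 0.33×0.585×0.143 = 0.02761 m³/s
Q = Σ q = 0.5026 m³/s

0.503 m³/s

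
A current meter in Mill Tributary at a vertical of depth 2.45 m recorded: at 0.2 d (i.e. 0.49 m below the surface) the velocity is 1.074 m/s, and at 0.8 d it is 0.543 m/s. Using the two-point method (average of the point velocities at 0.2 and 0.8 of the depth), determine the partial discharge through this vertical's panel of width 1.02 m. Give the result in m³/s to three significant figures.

v̄ = (1.074 + 0.543) / 2 = 0.8085 m/s
q = v̄ × d × w = 0.8085 × 2.45 × 1.02 = 2.020 m³/s

2.02 m³/s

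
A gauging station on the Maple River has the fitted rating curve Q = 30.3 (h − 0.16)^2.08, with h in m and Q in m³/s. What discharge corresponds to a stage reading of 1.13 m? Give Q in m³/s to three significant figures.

Q = 30.3 × (1.13 − 0.16)^2.08 = 30.3 × 0.97^2.08 = 28.44 m³/s

28.4 m³/s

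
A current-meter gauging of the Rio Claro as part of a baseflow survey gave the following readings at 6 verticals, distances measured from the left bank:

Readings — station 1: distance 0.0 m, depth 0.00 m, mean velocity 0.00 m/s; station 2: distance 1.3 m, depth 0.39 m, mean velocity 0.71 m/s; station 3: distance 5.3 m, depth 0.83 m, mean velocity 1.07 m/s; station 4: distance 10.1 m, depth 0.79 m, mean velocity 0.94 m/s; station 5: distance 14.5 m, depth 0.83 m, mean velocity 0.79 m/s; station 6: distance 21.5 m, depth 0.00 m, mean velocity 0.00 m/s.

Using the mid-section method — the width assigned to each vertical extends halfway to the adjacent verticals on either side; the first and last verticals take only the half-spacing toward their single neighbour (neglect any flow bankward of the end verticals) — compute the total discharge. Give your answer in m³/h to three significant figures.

w_2 = (5.3 − 0.0)/2 = 2.65 m; q_2 = 0.71 × 0.39 × 2.65 = 0.7338 m³/s
w_3 = (10.1 − 1.3)/2 = 4.4 m; q_3 = 1.07 × 0.83 × 4.4 = 3.908 m³/s
w_4 = (14.5 − 5.3)/2 = 4.6 m; q_4 = 0.94 × 0.79 × 4.6 = 3.416 m³/s
w_5 = (21.5 − 10.1)/2 = 5.7 m; q_5 = 0.79 × 0.83 × 5.7 = 3.737 m³/s
Stations 1, 6 contribute zero (depth or velocity is 0).
Q = Σ qᵢ = 11.79 m³/s
= 11.79 × 3600 = 42460 m³/h

42500 m³/h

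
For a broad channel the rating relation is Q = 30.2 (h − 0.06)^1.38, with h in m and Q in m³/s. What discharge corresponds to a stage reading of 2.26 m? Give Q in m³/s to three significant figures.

Q = 30.2 × (2.26 − 0.06)^1.38 = 30.2 × 2.2^1.38 = 89.65 m³/s

89.6 m³/s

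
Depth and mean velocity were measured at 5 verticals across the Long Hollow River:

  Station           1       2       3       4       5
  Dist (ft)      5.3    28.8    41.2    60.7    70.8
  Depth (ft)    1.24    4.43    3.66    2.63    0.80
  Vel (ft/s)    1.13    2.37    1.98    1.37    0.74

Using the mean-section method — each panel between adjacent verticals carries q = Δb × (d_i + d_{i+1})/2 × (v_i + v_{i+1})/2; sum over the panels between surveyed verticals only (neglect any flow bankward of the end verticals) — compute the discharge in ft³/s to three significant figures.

Panel 1-2: Δb = 23.5 ft, d̄ = (1.24+4.43)/2 = 2.835, v̄ = (1.13+2.37)/2 = 1.75 → q = 23.5×2.835×1.75 = 116.6 ft³/s
Panel 2-3: Δb = 12.4 ft, d̄ = (4.43+3.66)/2 = 4.045, v̄ = (2.37+1.98)/2 = 2.175 → q = 12.4×4.045×2.175 = 109.1 ft³/s
Panel 3-4: Δb = 19.5 ft, d̄ = (3.66+2.63)/2 = 3.145, v̄ = (1.98+1.37)/2 = 1.675 → q = 19.5×3.145×1.675 = 102.7 ft³/s
Panel 4-5: Δb = 10.1 ft, d̄ = (2.63+0.80)/2 = 1.715, v̄ = (1.37+0.74)/2 = 1.055 → q = 10.1×1.715×1.055 = 18.27 ft³/s
Q = Σ q = 346.7 ft³/s

347 ft³/s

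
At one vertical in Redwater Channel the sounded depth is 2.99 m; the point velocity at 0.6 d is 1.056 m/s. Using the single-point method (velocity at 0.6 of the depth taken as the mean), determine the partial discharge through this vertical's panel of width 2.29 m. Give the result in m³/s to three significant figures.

7.23 m³/s

v̄ = v₀.₆ = 1.056 m/s
q = v̄ × d × w = 1.056 × 2.99 × 2.29 = 7.231 m³/s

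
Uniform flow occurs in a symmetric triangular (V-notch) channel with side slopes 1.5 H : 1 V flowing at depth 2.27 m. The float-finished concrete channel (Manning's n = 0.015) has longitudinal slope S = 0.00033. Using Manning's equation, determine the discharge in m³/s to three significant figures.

9.01 m³/s

A = z·y² = 1.5×2.27² = 7.729 m²
P = 2y√(1+z²) = 2×2.27×√(1+1.5²) = 8.185 m
R = A/P = 7.729/8.185 = 0.9444 m
Q = (1/n)·A·R^(2/3)·S^(1/2) = (1/0.015) × 7.729 × 0.9444^(2/3) × 0.00033^(1/2) = 9.010 m³/s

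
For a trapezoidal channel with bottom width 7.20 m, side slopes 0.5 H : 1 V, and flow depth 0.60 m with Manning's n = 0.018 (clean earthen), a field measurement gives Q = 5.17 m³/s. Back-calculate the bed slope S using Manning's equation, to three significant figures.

A = (b + z·y)·y = (7.20 + 0.5×0.60)×0.60 = 4.500 m²
P = b + 2y√(1+z²) = 7.20 + 2×0.60×√(1+0.5²) = 8.542 m
R = A/P = 4.500/8.542 = 0.5268 m
S = (Q·n / (1·A·R^(2/3)))² = (5.17×0.018 / (1×4.500×0.6523))² = 0.001005

0.00101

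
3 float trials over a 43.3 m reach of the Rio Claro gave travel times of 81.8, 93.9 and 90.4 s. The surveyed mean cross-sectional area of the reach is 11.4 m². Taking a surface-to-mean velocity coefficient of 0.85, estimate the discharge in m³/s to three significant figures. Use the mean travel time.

t̄ = (81.8 + 93.9 + 90.4) / 3 = 88.7 s
v_surface = L / t̄ = 43.3 / 88.7 = 0.4882 m/s
v_mean = 0.85 × 0.4882 = 0.4149 m/s
Q = A × v_mean = 11.4 × 0.4149 = 4.730 m³/s

4.73 m³/s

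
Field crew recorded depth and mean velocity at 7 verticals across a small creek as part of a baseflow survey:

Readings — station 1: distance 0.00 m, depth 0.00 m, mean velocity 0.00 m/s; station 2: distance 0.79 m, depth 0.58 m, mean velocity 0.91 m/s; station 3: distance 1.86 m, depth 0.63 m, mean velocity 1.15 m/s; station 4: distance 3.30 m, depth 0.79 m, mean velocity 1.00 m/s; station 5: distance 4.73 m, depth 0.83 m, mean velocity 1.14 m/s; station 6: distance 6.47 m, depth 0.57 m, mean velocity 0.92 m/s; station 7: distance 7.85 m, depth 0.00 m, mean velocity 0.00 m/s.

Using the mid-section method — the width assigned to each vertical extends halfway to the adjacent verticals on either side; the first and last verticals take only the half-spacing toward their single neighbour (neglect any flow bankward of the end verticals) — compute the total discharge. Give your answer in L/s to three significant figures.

w_2 = (1.86 − 0.00)/2 = 0.93 m; q_2 = 0.91 × 0.58 × 0.93 = 0.4909 m³/s
w_3 = (3.30 − 0.79)/2 = 1.255 m; q_3 = 1.15 × 0.63 × 1.255 = 0.9092 m³/s
w_4 = (4.73 − 1.86)/2 = 1.435 m; q_4 = 1.00 × 0.79 × 1.435 = 1.134 m³/s
w_5 = (6.47 − 3.30)/2 = 1.585 m; q_5 = 1.14 × 0.83 × 1.585 = 1.500 m³/s
w_6 = (7.85 − 4.73)/2 = 1.56 m; q_6 = 0.92 × 0.57 × 1.56 = 0.8181 m³/s
Stations 1, 7 contribute zero (depth or velocity is 0).
Q = Σ qᵢ = 4.852 m³/s
= 4.852 × 1000 = 4852 L/s

4850 L/s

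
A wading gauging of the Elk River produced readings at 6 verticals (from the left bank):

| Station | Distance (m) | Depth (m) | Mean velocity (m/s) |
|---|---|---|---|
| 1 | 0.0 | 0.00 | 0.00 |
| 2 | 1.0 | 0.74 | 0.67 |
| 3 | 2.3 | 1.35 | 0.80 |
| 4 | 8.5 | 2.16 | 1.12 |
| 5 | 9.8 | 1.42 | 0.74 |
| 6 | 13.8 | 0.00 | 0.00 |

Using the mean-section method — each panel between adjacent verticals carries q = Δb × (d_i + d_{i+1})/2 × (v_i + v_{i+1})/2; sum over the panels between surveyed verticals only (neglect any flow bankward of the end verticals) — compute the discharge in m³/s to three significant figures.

Panel 1-2: Δb = 1 m, d̄ = (0.00+0.74)/2 = 0.37, v̄ = (0.00+0.67)/2 = 0.335 → q = 1×0.37×0.335 = 0.1240 m³/s
Panel 2-3: Δb = 1.3 m, d̄ = (0.74+1.35)/2 = 1.045, v̄ = (0.67+0.80)/2 = 0.735 → q = 1.3×1.045×0.735 = 0.9985 m³/s
Panel 3-4: Δb = 6.2 m, d̄ = (1.35+2.16)/2 = 1.755, v̄ = (0.80+1.12)/2 = 0.96 → q = 6.2×1.755×0.96 = 10.45 m³/s
Panel 4-5: Δb = 1.3 m, d̄ = (2.16+1.42)/2 = 1.79, v̄ = (1.12+0.74)/2 = 0.93 → q = 1.3×1.79×0.93 = 2.164 m³/s
Panel 5-6: Δb = 4 m, d̄ = (1.42+0.00)/2 = 0.71, v̄ = (0.74+0.00)/2 = 0.37 → q = 4×0.71×0.37 = 1.051 m³/s
Q = Σ q = 14.78 m³/s

14.8 m³/s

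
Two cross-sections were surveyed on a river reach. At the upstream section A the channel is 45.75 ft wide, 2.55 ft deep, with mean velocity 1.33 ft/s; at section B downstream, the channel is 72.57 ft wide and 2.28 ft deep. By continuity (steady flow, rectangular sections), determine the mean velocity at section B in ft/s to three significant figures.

Q = A₁V₁ = (45.75×2.55) × 1.33 = 155.2 ft³/s
A₂ = 72.57 × 2.28 = 165.5 ft²
V₂ = Q/A₂ = 155.2/165.5 = 0.9378 ft/s

0.938 ft/s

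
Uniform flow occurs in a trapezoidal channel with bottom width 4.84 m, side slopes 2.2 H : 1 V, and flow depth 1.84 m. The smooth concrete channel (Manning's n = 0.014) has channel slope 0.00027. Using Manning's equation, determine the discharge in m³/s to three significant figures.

A = (b + z·y)·y = (4.84 + 2.2×1.84)×1.84 = 16.35 m²
P = b + 2y√(1+z²) = 4.84 + 2×1.84×√(1+2.2²) = 13.73 m
R = A/P = 16.35/13.73 = 1.191 m
Q = (1/n)·A·R^(2/3)·S^(1/2) = (1/0.014) × 16.35 × 1.191^(2/3) × 0.00027^(1/2) = 21.56 m³/s

21.6 m³/s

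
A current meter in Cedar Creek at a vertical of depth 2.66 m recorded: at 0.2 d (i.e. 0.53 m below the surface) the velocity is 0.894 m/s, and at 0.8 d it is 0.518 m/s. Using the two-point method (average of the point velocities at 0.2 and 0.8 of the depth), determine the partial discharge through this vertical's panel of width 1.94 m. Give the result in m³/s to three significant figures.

v̄ = (0.894 + 0.518) / 2 = 0.7060 m/s
q = v̄ × d × w = 0.7060 × 2.66 × 1.94 = 3.643 m³/s

3.64 m³/s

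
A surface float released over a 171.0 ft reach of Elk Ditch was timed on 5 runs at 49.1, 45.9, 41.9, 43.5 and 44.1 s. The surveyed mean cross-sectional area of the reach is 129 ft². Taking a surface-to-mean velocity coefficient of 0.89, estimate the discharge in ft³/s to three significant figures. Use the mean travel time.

t̄ = (49.1 + 45.9 + 41.9 + 43.5 + 44.1) / 5 = 44.9 s
v_surface = L / t̄ = 171.0 / 44.9 = 3.808 ft/s
v_mean = 0.89 × 3.808 = 3.390 ft/s
Q = A × v_mean = 129 × 3.390 = 437.2 ft³/s

437 ft³/s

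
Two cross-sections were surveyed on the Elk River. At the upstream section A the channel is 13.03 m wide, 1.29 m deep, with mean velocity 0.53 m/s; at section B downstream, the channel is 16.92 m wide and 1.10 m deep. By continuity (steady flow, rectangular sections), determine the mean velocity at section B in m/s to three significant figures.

Q = A₁V₁ = (13.03×1.29) × 0.53 = 8.909 m³/s
A₂ = 16.92 × 1.10 = 18.61 m²
V₂ = Q/A₂ = 8.909/18.61 = 0.4786 m/s

0.479 m/s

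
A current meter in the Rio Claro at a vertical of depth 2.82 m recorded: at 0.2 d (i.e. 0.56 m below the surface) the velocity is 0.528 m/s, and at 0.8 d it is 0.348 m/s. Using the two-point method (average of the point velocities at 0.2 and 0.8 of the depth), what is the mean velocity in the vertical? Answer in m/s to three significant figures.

v̄ = (0.528 + 0.348) / 2 = 0.4380 m/s

0.438 m/s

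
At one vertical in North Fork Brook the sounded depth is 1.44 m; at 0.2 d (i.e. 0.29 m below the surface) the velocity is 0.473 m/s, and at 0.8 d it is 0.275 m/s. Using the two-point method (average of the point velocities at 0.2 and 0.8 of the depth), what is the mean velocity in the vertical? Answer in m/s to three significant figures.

0.374 m/s

v̄ = (0.473 + 0.275) / 2 = 0.3740 m/s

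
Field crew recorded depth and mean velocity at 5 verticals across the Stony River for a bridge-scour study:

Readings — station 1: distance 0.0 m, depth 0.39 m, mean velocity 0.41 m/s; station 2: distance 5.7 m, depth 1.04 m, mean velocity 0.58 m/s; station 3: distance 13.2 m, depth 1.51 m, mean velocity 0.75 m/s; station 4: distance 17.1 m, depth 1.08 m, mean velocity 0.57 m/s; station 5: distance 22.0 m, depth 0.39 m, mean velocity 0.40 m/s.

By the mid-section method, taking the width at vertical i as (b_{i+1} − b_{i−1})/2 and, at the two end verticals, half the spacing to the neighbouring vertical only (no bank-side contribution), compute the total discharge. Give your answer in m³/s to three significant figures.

w_1 = (5.7 − 0.0)/2 = 2.85 m; q_1 = 0.41 × 0.39 × 2.85 = 0.4557 m³/s
w_2 = (13.2 − 0.0)/2 = 6.6 m; q_2 = 0.58 × 1.04 × 6.6 = 3.981 m³/s
w_3 = (17.1 − 5.7)/2 = 5.7 m; q_3 = 0.75 × 1.51 × 5.7 = 6.455 m³/s
w_4 = (22.0 − 13.2)/2 = 4.4 m; q_4 = 0.57 × 1.08 × 4.4 = 2.709 m³/s
w_5 = (22.0 − 17.1)/2 = 2.45 m; q_5 = 0.40 × 0.39 × 2.45 = 0.3822 m³/s
Q = Σ qᵢ = 13.98 m³/s

14.0 m³/s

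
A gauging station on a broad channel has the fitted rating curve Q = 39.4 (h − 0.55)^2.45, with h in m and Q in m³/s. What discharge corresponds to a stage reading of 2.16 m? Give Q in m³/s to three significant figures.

127 m³/s

Q = 39.4 × (2.16 − 0.55)^2.45 = 39.4 × 1.61^2.45 = 126.5 m³/s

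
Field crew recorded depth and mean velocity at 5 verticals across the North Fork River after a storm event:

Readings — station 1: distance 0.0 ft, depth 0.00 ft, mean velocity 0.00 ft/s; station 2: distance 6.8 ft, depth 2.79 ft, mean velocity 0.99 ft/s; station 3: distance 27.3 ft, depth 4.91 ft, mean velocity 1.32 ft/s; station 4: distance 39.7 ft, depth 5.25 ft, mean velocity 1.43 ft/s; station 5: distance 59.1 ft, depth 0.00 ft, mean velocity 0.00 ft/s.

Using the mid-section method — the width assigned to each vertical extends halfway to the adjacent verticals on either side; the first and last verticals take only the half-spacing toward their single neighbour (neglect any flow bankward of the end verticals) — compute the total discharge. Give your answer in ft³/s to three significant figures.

264 ft³/s

w_2 = (27.3 − 0.0)/2 = 13.65 ft; q_2 = 0.99 × 2.79 × 13.65 = 37.70 ft³/s
w_3 = (39.7 − 6.8)/2 = 16.45 ft; q_3 = 1.32 × 4.91 × 16.45 = 106.6 ft³/s
w_4 = (59.1 − 27.3)/2 = 15.9 ft; q_4 = 1.43 × 5.25 × 15.9 = 119.4 ft³/s
Stations 1, 5 contribute zero (depth or velocity is 0).
Q = Σ qᵢ = 263.7 ft³/s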